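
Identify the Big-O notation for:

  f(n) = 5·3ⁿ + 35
O(3ⁿ)

The dominant term in 5·3ⁿ + 35 is 5·3ⁿ, which is Θ(3ⁿ).
Lower-order terms (35) are asymptotically negligible.
Constants are absorbed, so the tightest bound is O(3ⁿ).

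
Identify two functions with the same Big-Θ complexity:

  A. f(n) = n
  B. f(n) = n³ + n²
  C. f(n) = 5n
A and C

Examining each function:
  A. n is O(n)
  B. n³ + n² is O(n³)
  C. 5n is O(n)

Functions A and C both have the same complexity class.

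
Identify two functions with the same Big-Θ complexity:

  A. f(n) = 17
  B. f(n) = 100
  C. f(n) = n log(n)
A and B

Examining each function:
  A. 17 is O(1)
  B. 100 is O(1)
  C. n log(n) is O(n log n)

Functions A and B both have the same complexity class.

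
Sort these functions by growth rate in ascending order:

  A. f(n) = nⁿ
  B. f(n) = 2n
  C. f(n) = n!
B < C < A

Comparing growth rates:
B = 2n is O(n)
C = n! is O(n!)
A = nⁿ is O(nⁿ)

Therefore, the order from slowest to fastest is: B < C < A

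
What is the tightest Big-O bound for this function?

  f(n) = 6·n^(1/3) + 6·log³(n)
O(n^(1/3))

The dominant term in 6·n^(1/3) + 6·log³(n) is 6·n^(1/3), which is Θ(n^(1/3)).
Lower-order terms (6·log³(n)) are asymptotically negligible.
Constants are absorbed, so the tightest bound is O(n^(1/3)).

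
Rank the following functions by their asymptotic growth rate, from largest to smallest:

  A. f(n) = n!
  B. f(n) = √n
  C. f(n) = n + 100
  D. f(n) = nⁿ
D > A > C > B

Comparing growth rates:
D = nⁿ is O(nⁿ)
A = n! is O(n!)
C = n + 100 is O(n)
B = √n is O(√n)

Therefore, the order from fastest to slowest is: D > A > C > B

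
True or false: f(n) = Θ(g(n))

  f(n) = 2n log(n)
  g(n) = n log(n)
True

f(n) = 2n log(n) and g(n) = n log(n) are both O(n log n).
Since they have the same asymptotic growth rate, f(n) = Θ(g(n)) is true.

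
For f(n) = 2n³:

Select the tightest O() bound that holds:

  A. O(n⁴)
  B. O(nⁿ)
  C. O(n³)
C

f(n) = 2n³ is O(n³).
All listed options are valid Big-O bounds (upper bounds),
but O(n³) is the tightest (smallest valid bound).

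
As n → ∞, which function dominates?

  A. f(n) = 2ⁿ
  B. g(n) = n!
B

f(n) = 2ⁿ is O(2ⁿ), while g(n) = n! is O(n!).
Since O(n!) grows faster than O(2ⁿ), g(n) dominates.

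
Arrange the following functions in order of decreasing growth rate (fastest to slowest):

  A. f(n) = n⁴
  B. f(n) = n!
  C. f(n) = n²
B > A > C

Comparing growth rates:
B = n! is O(n!)
A = n⁴ is O(n⁴)
C = n² is O(n²)

Therefore, the order from fastest to slowest is: B > A > C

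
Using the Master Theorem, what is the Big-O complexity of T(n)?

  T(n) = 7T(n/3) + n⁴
Θ(n⁴)

Master Theorem: a = 7, b = 3, f(n) = n⁴.
Compute the critical exponent d = log₃(7) = 1.771.
Compare f(n) = Θ(n⁴) against n^d:
  k = 4 > d = 1.771, so f(n) = Ω(n^(d+ε)) — Case 3.
  Regularity: a·(n/b)^4/n^4 = a/b^4 = 7/81 < 1 ✓.
  The top-level work dominates: T(n) = Θ(f(n)) = Θ(n⁴).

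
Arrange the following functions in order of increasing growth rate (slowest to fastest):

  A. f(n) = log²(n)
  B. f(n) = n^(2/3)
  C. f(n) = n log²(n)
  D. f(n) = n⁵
A < B < C < D

Comparing growth rates:
A = log²(n) is O(log² n)
B = n^(2/3) is O(n^(2/3))
C = n log²(n) is O(n log² n)
D = n⁵ is O(n⁵)

Therefore, the order from slowest to fastest is: A < B < C < D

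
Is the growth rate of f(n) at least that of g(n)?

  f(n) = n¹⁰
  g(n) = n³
True

f(n) = n¹⁰ is O(n¹⁰), and g(n) = n³ is O(n³).
Since O(n¹⁰) grows at least as fast as O(n³), f(n) = Ω(g(n)) is true.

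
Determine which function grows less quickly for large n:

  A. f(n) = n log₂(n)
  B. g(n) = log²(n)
B

f(n) = n log₂(n) is O(n log n), while g(n) = log²(n) is O(log² n).
Since O(log² n) grows slower than O(n log n), g(n) is dominated.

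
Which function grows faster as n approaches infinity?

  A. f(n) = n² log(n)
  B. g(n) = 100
A

f(n) = n² log(n) is O(n² log n), while g(n) = 100 is O(1).
Since O(n² log n) grows faster than O(1), f(n) dominates.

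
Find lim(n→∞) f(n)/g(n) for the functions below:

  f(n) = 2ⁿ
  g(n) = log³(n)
∞

Since 2ⁿ (O(2ⁿ)) grows faster than log³(n) (O(log³ n)),
the ratio f(n)/g(n) → ∞ as n → ∞.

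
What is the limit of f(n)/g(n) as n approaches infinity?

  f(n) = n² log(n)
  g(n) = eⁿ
0

Since n² log(n) (O(n² log n)) grows slower than eⁿ (O(eⁿ)),
the ratio f(n)/g(n) → 0 as n → ∞.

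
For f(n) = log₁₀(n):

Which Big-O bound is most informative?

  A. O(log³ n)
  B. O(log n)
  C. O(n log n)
B

f(n) = log₁₀(n) is O(log n).
All listed options are valid Big-O bounds (upper bounds),
but O(log n) is the tightest (smallest valid bound).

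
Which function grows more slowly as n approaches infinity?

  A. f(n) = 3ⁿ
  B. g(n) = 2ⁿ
B

f(n) = 3ⁿ is O(3ⁿ), while g(n) = 2ⁿ is O(2ⁿ).
Since O(2ⁿ) grows slower than O(3ⁿ), g(n) is dominated.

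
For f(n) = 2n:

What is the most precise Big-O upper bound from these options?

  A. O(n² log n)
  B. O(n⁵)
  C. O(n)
C

f(n) = 2n is O(n).
All listed options are valid Big-O bounds (upper bounds),
but O(n) is the tightest (smallest valid bound).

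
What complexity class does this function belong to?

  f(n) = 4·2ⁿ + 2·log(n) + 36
O(2ⁿ)

The dominant term in 4·2ⁿ + 2·log(n) + 36 is 4·2ⁿ, which is Θ(2ⁿ).
Lower-order terms (2·log(n), 36) are asymptotically negligible.
Constants are absorbed, so the tightest bound is O(2ⁿ).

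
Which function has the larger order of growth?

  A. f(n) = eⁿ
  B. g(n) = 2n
A

f(n) = eⁿ is O(eⁿ), while g(n) = 2n is O(n).
Since O(eⁿ) grows faster than O(n), f(n) dominates.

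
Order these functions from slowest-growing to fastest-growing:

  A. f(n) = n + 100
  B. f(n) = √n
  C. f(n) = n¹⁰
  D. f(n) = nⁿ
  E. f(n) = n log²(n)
B < A < E < C < D

Comparing growth rates:
B = √n is O(√n)
A = n + 100 is O(n)
E = n log²(n) is O(n log² n)
C = n¹⁰ is O(n¹⁰)
D = nⁿ is O(nⁿ)

Therefore, the order from slowest to fastest is: B < A < E < C < D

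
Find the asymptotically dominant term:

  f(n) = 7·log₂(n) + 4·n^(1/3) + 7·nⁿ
7·nⁿ

Looking at each term:
  - 7·log₂(n) is O(log n)
  - 4·n^(1/3) is O(n^(1/3))
  - 7·nⁿ is O(nⁿ)

The term 7·nⁿ (O(nⁿ)) grows fastest and dominates all others.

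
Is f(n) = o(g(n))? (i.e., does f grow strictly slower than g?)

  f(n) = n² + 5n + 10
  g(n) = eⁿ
True

f(n) = n² + 5n + 10 is O(n²), and g(n) = eⁿ is O(eⁿ).
Since O(n²) grows strictly slower than O(eⁿ), f(n) = o(g(n)) is true.
This means lim(n→∞) f(n)/g(n) = 0.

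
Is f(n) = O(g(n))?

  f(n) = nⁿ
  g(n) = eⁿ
False

f(n) = nⁿ is O(nⁿ), and g(n) = eⁿ is O(eⁿ).
Since O(nⁿ) grows faster than O(eⁿ), f(n) = O(g(n)) is false.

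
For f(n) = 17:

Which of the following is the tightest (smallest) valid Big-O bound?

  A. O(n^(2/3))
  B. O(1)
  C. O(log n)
B

f(n) = 17 is O(1).
All listed options are valid Big-O bounds (upper bounds),
but O(1) is the tightest (smallest valid bound).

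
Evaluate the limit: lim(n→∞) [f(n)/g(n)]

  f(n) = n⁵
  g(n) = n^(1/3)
∞

Since n⁵ (O(n⁵)) grows faster than n^(1/3) (O(n^(1/3))),
the ratio f(n)/g(n) → ∞ as n → ∞.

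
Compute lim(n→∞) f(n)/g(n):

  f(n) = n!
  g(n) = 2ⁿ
∞

Since n! (O(n!)) grows faster than 2ⁿ (O(2ⁿ)),
the ratio f(n)/g(n) → ∞ as n → ∞.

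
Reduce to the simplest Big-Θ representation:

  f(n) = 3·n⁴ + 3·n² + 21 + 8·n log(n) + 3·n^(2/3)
Θ(n⁴)

Order the terms by growth rate: 21 ≺ 3·n^(2/3) ≺ 8·n log(n) ≺ 3·n² ≺ 3·n⁴.
The fastest-growing term 3·n⁴ dominates as n → ∞; dropping its constant factor gives Θ(n⁴).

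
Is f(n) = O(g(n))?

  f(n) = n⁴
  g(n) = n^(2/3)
False

f(n) = n⁴ is O(n⁴), and g(n) = n^(2/3) is O(n^(2/3)).
Since O(n⁴) grows faster than O(n^(2/3)), f(n) = O(g(n)) is false.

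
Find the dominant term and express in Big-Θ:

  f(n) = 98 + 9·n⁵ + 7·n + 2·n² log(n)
Θ(n⁵)

Order the terms by growth rate: 98 ≺ 7·n ≺ 2·n² log(n) ≺ 9·n⁵.
The fastest-growing term 9·n⁵ dominates as n → ∞; dropping its constant factor gives Θ(n⁵).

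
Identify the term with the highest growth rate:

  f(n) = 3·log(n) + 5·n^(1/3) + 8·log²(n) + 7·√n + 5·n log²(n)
5·n log²(n)

Looking at each term:
  - 3·log(n) is O(log n)
  - 5·n^(1/3) is O(n^(1/3))
  - 8·log²(n) is O(log² n)
  - 7·√n is O(√n)
  - 5·n log²(n) is O(n log² n)

The term 5·n log²(n) (O(n log² n)) grows fastest and dominates all others.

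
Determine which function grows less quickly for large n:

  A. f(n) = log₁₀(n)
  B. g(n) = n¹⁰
A

f(n) = log₁₀(n) is O(log n), while g(n) = n¹⁰ is O(n¹⁰).
Since O(log n) grows slower than O(n¹⁰), f(n) is dominated.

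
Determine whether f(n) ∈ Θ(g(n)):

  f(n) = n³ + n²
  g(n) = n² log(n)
False

f(n) = n³ + n² is O(n³), and g(n) = n² log(n) is O(n² log n).
Since they have different growth rates, f(n) = Θ(g(n)) is false.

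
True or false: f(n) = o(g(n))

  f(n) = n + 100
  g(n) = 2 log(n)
False

f(n) = n + 100 is O(n), and g(n) = 2 log(n) is O(log n).
Since O(n) grows faster than or equal to O(log n), f(n) = o(g(n)) is false.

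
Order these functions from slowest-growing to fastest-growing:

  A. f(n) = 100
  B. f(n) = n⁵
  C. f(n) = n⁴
A < C < B

Comparing growth rates:
A = 100 is O(1)
C = n⁴ is O(n⁴)
B = n⁵ is O(n⁵)

Therefore, the order from slowest to fastest is: A < C < B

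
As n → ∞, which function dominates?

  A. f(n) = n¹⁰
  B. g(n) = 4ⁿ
B

f(n) = n¹⁰ is O(n¹⁰), while g(n) = 4ⁿ is O(4ⁿ).
Since O(4ⁿ) grows faster than O(n¹⁰), g(n) dominates.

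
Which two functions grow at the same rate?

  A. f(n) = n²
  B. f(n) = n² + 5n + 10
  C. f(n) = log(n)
A and B

Examining each function:
  A. n² is O(n²)
  B. n² + 5n + 10 is O(n²)
  C. log(n) is O(log n)

Functions A and B both have the same complexity class.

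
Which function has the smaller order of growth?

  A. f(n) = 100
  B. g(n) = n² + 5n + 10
A

f(n) = 100 is O(1), while g(n) = n² + 5n + 10 is O(n²).
Since O(1) grows slower than O(n²), f(n) is dominated.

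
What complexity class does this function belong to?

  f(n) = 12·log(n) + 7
O(log n)

The dominant term in 12·log(n) + 7 is 12·log(n), which is Θ(log n).
Lower-order terms (7) are asymptotically negligible.
Constants are absorbed, so the tightest bound is O(log n).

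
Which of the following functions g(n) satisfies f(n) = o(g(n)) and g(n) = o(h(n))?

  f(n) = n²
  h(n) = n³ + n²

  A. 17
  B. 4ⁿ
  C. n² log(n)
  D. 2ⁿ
C

We need g(n) with n² = o(g(n)) and g(n) = o(n³ + n²), i.e. O(n²) ≺ g ≺ O(n³).
Check each option:
  A. 17 — O(1) does not grow strictly faster than f(n)
  B. 4ⁿ — O(4ⁿ) does not grow strictly slower than h(n)
  C. n² log(n) — O(n² log n) is strictly between O(n²) and O(n³) ✓
  D. 2ⁿ — O(2ⁿ) does not grow strictly slower than h(n)

Only option C (n² log(n)) lies strictly between.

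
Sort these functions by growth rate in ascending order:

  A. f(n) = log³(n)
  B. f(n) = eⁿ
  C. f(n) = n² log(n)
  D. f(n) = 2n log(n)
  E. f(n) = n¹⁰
A < D < C < E < B

Comparing growth rates:
A = log³(n) is O(log³ n)
D = 2n log(n) is O(n log n)
C = n² log(n) is O(n² log n)
E = n¹⁰ is O(n¹⁰)
B = eⁿ is O(eⁿ)

Therefore, the order from slowest to fastest is: A < D < C < E < B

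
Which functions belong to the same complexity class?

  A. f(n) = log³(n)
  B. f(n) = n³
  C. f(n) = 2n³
B and C

Examining each function:
  A. log³(n) is O(log³ n)
  B. n³ is O(n³)
  C. 2n³ is O(n³)

Functions B and C both have the same complexity class.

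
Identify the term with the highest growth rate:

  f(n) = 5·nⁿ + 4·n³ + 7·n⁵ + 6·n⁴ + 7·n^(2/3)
5·nⁿ

Looking at each term:
  - 5·nⁿ is O(nⁿ)
  - 4·n³ is O(n³)
  - 7·n⁵ is O(n⁵)
  - 6·n⁴ is O(n⁴)
  - 7·n^(2/3) is O(n^(2/3))

The term 5·nⁿ (O(nⁿ)) grows fastest and dominates all others.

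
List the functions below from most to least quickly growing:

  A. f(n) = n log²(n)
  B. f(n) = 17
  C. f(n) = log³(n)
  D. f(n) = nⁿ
D > A > C > B

Comparing growth rates:
D = nⁿ is O(nⁿ)
A = n log²(n) is O(n log² n)
C = log³(n) is O(log³ n)
B = 17 is O(1)

Therefore, the order from fastest to slowest is: D > A > C > B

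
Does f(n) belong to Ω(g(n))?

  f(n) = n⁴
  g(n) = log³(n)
True

f(n) = n⁴ is O(n⁴), and g(n) = log³(n) is O(log³ n).
Since O(n⁴) grows at least as fast as O(log³ n), f(n) = Ω(g(n)) is true.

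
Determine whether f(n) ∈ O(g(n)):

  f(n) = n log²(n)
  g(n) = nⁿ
True

f(n) = n log²(n) is O(n log² n), and g(n) = nⁿ is O(nⁿ).
Since O(n log² n) ⊆ O(nⁿ) (f grows no faster than g), f(n) = O(g(n)) is true.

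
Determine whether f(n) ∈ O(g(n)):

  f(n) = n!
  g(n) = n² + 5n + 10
False

f(n) = n! is O(n!), and g(n) = n² + 5n + 10 is O(n²).
Since O(n!) grows faster than O(n²), f(n) = O(g(n)) is false.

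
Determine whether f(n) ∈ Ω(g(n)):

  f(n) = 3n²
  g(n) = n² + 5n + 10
True

f(n) = 3n² and g(n) = n² + 5n + 10 are both O(n²).
Big-Ω permits equal growth rates (f ≥ c·g for some c > 0), so f(n) = Ω(g(n)) is true.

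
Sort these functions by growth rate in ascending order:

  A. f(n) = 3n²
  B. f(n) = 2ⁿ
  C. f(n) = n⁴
A < C < B

Comparing growth rates:
A = 3n² is O(n²)
C = n⁴ is O(n⁴)
B = 2ⁿ is O(2ⁿ)

Therefore, the order from slowest to fastest is: A < C < B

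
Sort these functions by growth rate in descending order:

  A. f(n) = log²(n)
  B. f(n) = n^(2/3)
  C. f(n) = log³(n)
B > C > A

Comparing growth rates:
B = n^(2/3) is O(n^(2/3))
C = log³(n) is O(log³ n)
A = log²(n) is O(log² n)

Therefore, the order from fastest to slowest is: B > C > A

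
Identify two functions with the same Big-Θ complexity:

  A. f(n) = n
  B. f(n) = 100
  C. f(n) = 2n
A and C

Examining each function:
  A. n is O(n)
  B. 100 is O(1)
  C. 2n is O(n)

Functions A and C both have the same complexity class.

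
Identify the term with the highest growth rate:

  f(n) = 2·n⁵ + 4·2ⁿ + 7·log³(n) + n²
4·2ⁿ

Looking at each term:
  - 2·n⁵ is O(n⁵)
  - 4·2ⁿ is O(2ⁿ)
  - 7·log³(n) is O(log³ n)
  - n² is O(n²)

The term 4·2ⁿ (O(2ⁿ)) grows fastest and dominates all others.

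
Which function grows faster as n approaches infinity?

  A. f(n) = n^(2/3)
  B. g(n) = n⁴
B

f(n) = n^(2/3) is O(n^(2/3)), while g(n) = n⁴ is O(n⁴).
Since O(n⁴) grows faster than O(n^(2/3)), g(n) dominates.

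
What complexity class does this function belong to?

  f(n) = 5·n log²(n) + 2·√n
O(n log² n)

The dominant term in 5·n log²(n) + 2·√n is 5·n log²(n), which is Θ(n log² n).
Lower-order terms (2·√n) are asymptotically negligible.
Constants are absorbed, so the tightest bound is O(n log² n).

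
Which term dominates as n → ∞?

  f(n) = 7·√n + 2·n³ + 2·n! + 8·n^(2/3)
2·n!

Looking at each term:
  - 7·√n is O(√n)
  - 2·n³ is O(n³)
  - 2·n! is O(n!)
  - 8·n^(2/3) is O(n^(2/3))

The term 2·n! (O(n!)) grows fastest and dominates all others.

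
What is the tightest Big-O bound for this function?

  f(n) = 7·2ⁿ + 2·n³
O(2ⁿ)

The dominant term in 7·2ⁿ + 2·n³ is 7·2ⁿ, which is Θ(2ⁿ).
Lower-order terms (2·n³) are asymptotically negligible.
Constants are absorbed, so the tightest bound is O(2ⁿ).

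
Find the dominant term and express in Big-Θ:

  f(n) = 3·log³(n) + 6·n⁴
Θ(n⁴)

Order the terms by growth rate: 3·log³(n) ≺ 6·n⁴.
The fastest-growing term 6·n⁴ dominates as n → ∞; dropping its constant factor gives Θ(n⁴).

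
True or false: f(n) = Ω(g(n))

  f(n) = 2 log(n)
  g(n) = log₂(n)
True

f(n) = 2 log(n) and g(n) = log₂(n) are both O(log n).
Big-Ω permits equal growth rates (f ≥ c·g for some c > 0), so f(n) = Ω(g(n)) is true.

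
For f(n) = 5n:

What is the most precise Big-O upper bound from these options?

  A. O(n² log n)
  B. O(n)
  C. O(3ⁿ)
B

f(n) = 5n is O(n).
All listed options are valid Big-O bounds (upper bounds),
but O(n) is the tightest (smallest valid bound).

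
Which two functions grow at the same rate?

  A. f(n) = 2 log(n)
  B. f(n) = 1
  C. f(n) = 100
B and C

Examining each function:
  A. 2 log(n) is O(log n)
  B. 1 is O(1)
  C. 100 is O(1)

Functions B and C both have the same complexity class.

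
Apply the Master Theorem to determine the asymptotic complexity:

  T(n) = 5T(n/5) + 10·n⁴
Θ(n⁴)

Master Theorem: a = 5, b = 5, f(n) = 10·n⁴.
Compute the critical exponent d = log₅(5) = 1.
Compare f(n) = Θ(n⁴) against n^d:
  k = 4 > d = 1, so f(n) = Ω(n^(d+ε)) — Case 3.
  Regularity: a·(n/b)^4/n^4 = a/b^4 = 5/625 < 1 ✓.
  The top-level work dominates: T(n) = Θ(f(n)) = Θ(n⁴).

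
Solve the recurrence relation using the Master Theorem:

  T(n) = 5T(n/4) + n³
Θ(n³)

Master Theorem: a = 5, b = 4, f(n) = n³.
Compute the critical exponent d = log₄(5) = 1.161.
Compare f(n) = Θ(n³) against n^d:
  k = 3 > d = 1.161, so f(n) = Ω(n^(d+ε)) — Case 3.
  Regularity: a·(n/b)^3/n^3 = a/b^3 = 5/64 < 1 ✓.
  The top-level work dominates: T(n) = Θ(f(n)) = Θ(n³).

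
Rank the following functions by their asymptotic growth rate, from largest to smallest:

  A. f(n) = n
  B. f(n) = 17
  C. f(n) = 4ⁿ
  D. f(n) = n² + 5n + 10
C > D > A > B

Comparing growth rates:
C = 4ⁿ is O(4ⁿ)
D = n² + 5n + 10 is O(n²)
A = n is O(n)
B = 17 is O(1)

Therefore, the order from fastest to slowest is: C > D > A > B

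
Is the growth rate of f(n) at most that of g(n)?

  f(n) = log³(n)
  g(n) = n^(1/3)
True

f(n) = log³(n) is O(log³ n), and g(n) = n^(1/3) is O(n^(1/3)).
Since O(log³ n) ⊆ O(n^(1/3)) (f grows no faster than g), f(n) = O(g(n)) is true.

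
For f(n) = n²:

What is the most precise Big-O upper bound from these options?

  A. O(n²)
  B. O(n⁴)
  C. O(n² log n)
A

f(n) = n² is O(n²).
All listed options are valid Big-O bounds (upper bounds),
but O(n²) is the tightest (smallest valid bound).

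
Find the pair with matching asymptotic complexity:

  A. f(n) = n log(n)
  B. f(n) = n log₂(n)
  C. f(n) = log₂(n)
A and B

Examining each function:
  A. n log(n) is O(n log n)
  B. n log₂(n) is O(n log n)
  C. log₂(n) is O(log n)

Functions A and B both have the same complexity class.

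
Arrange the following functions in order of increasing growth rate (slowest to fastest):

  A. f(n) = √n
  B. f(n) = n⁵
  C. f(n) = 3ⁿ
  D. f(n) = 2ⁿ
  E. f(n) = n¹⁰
A < B < E < D < C

Comparing growth rates:
A = √n is O(√n)
B = n⁵ is O(n⁵)
E = n¹⁰ is O(n¹⁰)
D = 2ⁿ is O(2ⁿ)
C = 3ⁿ is O(3ⁿ)

Therefore, the order from slowest to fastest is: A < B < E < D < C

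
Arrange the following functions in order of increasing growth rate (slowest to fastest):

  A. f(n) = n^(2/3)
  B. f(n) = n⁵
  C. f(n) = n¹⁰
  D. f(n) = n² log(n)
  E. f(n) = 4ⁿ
A < D < B < C < E

Comparing growth rates:
A = n^(2/3) is O(n^(2/3))
D = n² log(n) is O(n² log n)
B = n⁵ is O(n⁵)
C = n¹⁰ is O(n¹⁰)
E = 4ⁿ is O(4ⁿ)

Therefore, the order from slowest to fastest is: A < D < B < C < E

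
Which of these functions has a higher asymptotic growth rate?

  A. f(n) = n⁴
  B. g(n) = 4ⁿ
B

f(n) = n⁴ is O(n⁴), while g(n) = 4ⁿ is O(4ⁿ).
Since O(4ⁿ) grows faster than O(n⁴), g(n) dominates.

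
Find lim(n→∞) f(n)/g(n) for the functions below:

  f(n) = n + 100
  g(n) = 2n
1/2

Since n + 100 and 2n have the same growth rate (O(n)),
the ratio converges to a constant: 1/2.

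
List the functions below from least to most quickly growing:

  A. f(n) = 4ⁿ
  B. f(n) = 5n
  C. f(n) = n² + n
B < C < A

Comparing growth rates:
B = 5n is O(n)
C = n² + n is O(n²)
A = 4ⁿ is O(4ⁿ)

Therefore, the order from slowest to fastest is: B < C < A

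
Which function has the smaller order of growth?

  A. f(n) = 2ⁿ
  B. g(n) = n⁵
B

f(n) = 2ⁿ is O(2ⁿ), while g(n) = n⁵ is O(n⁵).
Since O(n⁵) grows slower than O(2ⁿ), g(n) is dominated.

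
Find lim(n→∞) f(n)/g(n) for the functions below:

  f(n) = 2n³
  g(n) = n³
2

Since 2n³ and n³ have the same growth rate (O(n³)),
the ratio converges to a constant: 2.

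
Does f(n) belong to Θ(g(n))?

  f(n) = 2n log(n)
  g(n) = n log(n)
True

f(n) = 2n log(n) and g(n) = n log(n) are both O(n log n).
Since they have the same asymptotic growth rate, f(n) = Θ(g(n)) is true.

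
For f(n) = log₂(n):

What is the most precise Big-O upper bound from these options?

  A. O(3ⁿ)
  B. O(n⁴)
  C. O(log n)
C

f(n) = log₂(n) is O(log n).
All listed options are valid Big-O bounds (upper bounds),
but O(log n) is the tightest (smallest valid bound).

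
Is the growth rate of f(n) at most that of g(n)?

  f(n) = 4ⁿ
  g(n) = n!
True

f(n) = 4ⁿ is O(4ⁿ), and g(n) = n! is O(n!).
Since O(4ⁿ) ⊆ O(n!) (f grows no faster than g), f(n) = O(g(n)) is true.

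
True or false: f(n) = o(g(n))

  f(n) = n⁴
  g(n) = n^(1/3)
False

f(n) = n⁴ is O(n⁴), and g(n) = n^(1/3) is O(n^(1/3)).
Since O(n⁴) grows faster than or equal to O(n^(1/3)), f(n) = o(g(n)) is false.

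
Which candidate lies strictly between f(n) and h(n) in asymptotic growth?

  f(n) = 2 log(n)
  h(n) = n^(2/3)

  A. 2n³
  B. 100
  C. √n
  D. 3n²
C

We need g(n) with 2 log(n) = o(g(n)) and g(n) = o(n^(2/3)), i.e. O(log n) ≺ g ≺ O(n^(2/3)).
Check each option:
  A. 2n³ — O(n³) does not grow strictly slower than h(n)
  B. 100 — O(1) does not grow strictly faster than f(n)
  C. √n — O(√n) is strictly between O(log n) and O(n^(2/3)) ✓
  D. 3n² — O(n²) does not grow strictly slower than h(n)

Only option C (√n) lies strictly between.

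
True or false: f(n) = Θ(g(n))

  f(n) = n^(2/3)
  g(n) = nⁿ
False

f(n) = n^(2/3) is O(n^(2/3)), and g(n) = nⁿ is O(nⁿ).
Since they have different growth rates, f(n) = Θ(g(n)) is false.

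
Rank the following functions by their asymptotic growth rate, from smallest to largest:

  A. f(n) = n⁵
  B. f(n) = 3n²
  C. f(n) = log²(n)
C < B < A

Comparing growth rates:
C = log²(n) is O(log² n)
B = 3n² is O(n²)
A = n⁵ is O(n⁵)

Therefore, the order from slowest to fastest is: C < B < A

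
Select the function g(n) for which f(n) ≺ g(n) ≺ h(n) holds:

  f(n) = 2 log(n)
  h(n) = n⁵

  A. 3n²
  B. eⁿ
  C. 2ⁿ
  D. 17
A

We need g(n) with 2 log(n) = o(g(n)) and g(n) = o(n⁵), i.e. O(log n) ≺ g ≺ O(n⁵).
Check each option:
  A. 3n² — O(n²) is strictly between O(log n) and O(n⁵) ✓
  B. eⁿ — O(eⁿ) does not grow strictly slower than h(n)
  C. 2ⁿ — O(2ⁿ) does not grow strictly slower than h(n)
  D. 17 — O(1) does not grow strictly faster than f(n)

Only option A (3n²) lies strictly between.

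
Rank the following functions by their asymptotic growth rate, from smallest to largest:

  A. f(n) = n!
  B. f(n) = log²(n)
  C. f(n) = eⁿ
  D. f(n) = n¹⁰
B < D < C < A

Comparing growth rates:
B = log²(n) is O(log² n)
D = n¹⁰ is O(n¹⁰)
C = eⁿ is O(eⁿ)
A = n! is O(n!)

Therefore, the order from slowest to fastest is: B < D < C < A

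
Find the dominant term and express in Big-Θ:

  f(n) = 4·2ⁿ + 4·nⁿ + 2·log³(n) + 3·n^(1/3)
Θ(nⁿ)

Order the terms by growth rate: 2·log³(n) ≺ 3·n^(1/3) ≺ 4·2ⁿ ≺ 4·nⁿ.
The fastest-growing term 4·nⁿ dominates as n → ∞; dropping its constant factor gives Θ(nⁿ).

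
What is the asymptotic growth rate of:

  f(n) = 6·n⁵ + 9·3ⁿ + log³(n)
Θ(3ⁿ)

Order the terms by growth rate: log³(n) ≺ 6·n⁵ ≺ 9·3ⁿ.
The fastest-growing term 9·3ⁿ dominates as n → ∞; dropping its constant factor gives Θ(3ⁿ).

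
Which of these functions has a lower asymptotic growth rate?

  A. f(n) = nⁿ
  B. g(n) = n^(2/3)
B

f(n) = nⁿ is O(nⁿ), while g(n) = n^(2/3) is O(n^(2/3)).
Since O(n^(2/3)) grows slower than O(nⁿ), g(n) is dominated.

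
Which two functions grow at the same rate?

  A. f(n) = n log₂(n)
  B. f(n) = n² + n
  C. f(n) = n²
B and C

Examining each function:
  A. n log₂(n) is O(n log n)
  B. n² + n is O(n²)
  C. n² is O(n²)

Functions B and C both have the same complexity class.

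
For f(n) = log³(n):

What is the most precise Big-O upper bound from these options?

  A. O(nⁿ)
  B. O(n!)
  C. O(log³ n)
C

f(n) = log³(n) is O(log³ n).
All listed options are valid Big-O bounds (upper bounds),
but O(log³ n) is the tightest (smallest valid bound).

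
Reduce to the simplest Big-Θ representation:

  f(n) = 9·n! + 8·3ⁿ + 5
Θ(n!)

Order the terms by growth rate: 5 ≺ 8·3ⁿ ≺ 9·n!.
The fastest-growing term 9·n! dominates as n → ∞; dropping its constant factor gives Θ(n!).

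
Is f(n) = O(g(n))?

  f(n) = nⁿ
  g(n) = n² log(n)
False

f(n) = nⁿ is O(nⁿ), and g(n) = n² log(n) is O(n² log n).
Since O(nⁿ) grows faster than O(n² log n), f(n) = O(g(n)) is false.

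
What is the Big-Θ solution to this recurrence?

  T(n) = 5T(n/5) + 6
Θ(n)

Master Theorem: a = 5, b = 5, f(n) = 6.
Compute the critical exponent d = log₅(5) = 1.
Compare f(n) = Θ(1) against n^d:
  k = 0 < d = 1, so f(n) = O(n^(d-ε)) — Case 1.
  The recursion cost dominates: T(n) = Θ(n^d) = Θ(n).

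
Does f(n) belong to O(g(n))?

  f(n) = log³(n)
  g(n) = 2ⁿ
True

f(n) = log³(n) is O(log³ n), and g(n) = 2ⁿ is O(2ⁿ).
Since O(log³ n) ⊆ O(2ⁿ) (f grows no faster than g), f(n) = O(g(n)) is true.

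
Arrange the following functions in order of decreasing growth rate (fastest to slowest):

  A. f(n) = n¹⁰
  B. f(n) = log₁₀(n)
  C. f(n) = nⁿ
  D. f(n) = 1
C > A > B > D

Comparing growth rates:
C = nⁿ is O(nⁿ)
A = n¹⁰ is O(n¹⁰)
B = log₁₀(n) is O(log n)
D = 1 is O(1)

Therefore, the order from fastest to slowest is: C > A > B > D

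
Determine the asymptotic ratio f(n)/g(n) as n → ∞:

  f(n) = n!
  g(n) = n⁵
∞

Since n! (O(n!)) grows faster than n⁵ (O(n⁵)),
the ratio f(n)/g(n) → ∞ as n → ∞.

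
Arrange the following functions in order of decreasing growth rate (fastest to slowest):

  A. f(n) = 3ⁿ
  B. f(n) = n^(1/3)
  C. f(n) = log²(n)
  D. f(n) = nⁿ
D > A > B > C

Comparing growth rates:
D = nⁿ is O(nⁿ)
A = 3ⁿ is O(3ⁿ)
B = n^(1/3) is O(n^(1/3))
C = log²(n) is O(log² n)

Therefore, the order from fastest to slowest is: D > A > B > C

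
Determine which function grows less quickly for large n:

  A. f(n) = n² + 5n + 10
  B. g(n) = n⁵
A

f(n) = n² + 5n + 10 is O(n²), while g(n) = n⁵ is O(n⁵).
Since O(n²) grows slower than O(n⁵), f(n) is dominated.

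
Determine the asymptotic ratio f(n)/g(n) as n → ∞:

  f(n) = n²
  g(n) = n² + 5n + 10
1

Since n² and n² + 5n + 10 have the same growth rate (O(n²)),
the ratio converges to a constant: 1.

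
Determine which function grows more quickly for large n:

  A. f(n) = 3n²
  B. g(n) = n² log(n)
B

f(n) = 3n² is O(n²), while g(n) = n² log(n) is O(n² log n).
Since O(n² log n) grows faster than O(n²), g(n) dominates.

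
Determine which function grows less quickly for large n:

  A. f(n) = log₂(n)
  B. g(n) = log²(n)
A

f(n) = log₂(n) is O(log n), while g(n) = log²(n) is O(log² n).
Since O(log n) grows slower than O(log² n), f(n) is dominated.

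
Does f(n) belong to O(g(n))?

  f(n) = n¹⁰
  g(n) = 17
False

f(n) = n¹⁰ is O(n¹⁰), and g(n) = 17 is O(1).
Since O(n¹⁰) grows faster than O(1), f(n) = O(g(n)) is false.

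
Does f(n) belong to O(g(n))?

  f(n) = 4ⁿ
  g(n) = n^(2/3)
False

f(n) = 4ⁿ is O(4ⁿ), and g(n) = n^(2/3) is O(n^(2/3)).
Since O(4ⁿ) grows faster than O(n^(2/3)), f(n) = O(g(n)) is false.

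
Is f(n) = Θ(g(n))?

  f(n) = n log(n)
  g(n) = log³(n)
False

f(n) = n log(n) is O(n log n), and g(n) = log³(n) is O(log³ n).
Since they have different growth rates, f(n) = Θ(g(n)) is false.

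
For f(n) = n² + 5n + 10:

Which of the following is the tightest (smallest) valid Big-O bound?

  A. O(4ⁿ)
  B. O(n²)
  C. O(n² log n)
B

f(n) = n² + 5n + 10 is O(n²).
All listed options are valid Big-O bounds (upper bounds),
but O(n²) is the tightest (smallest valid bound).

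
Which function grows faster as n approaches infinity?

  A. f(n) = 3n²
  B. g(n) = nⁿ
B

f(n) = 3n² is O(n²), while g(n) = nⁿ is O(nⁿ).
Since O(nⁿ) grows faster than O(n²), g(n) dominates.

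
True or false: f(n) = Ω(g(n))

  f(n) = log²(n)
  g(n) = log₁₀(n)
True

f(n) = log²(n) is O(log² n), and g(n) = log₁₀(n) is O(log n).
Since O(log² n) grows at least as fast as O(log n), f(n) = Ω(g(n)) is true.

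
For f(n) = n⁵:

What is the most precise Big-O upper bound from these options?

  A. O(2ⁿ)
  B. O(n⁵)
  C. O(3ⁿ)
B

f(n) = n⁵ is O(n⁵).
All listed options are valid Big-O bounds (upper bounds),
but O(n⁵) is the tightest (smallest valid bound).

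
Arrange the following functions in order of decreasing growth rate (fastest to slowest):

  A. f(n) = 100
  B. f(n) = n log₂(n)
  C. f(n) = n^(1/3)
B > C > A

Comparing growth rates:
B = n log₂(n) is O(n log n)
C = n^(1/3) is O(n^(1/3))
A = 100 is O(1)

Therefore, the order from fastest to slowest is: B > C > A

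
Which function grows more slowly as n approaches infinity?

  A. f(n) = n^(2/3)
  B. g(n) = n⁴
A

f(n) = n^(2/3) is O(n^(2/3)), while g(n) = n⁴ is O(n⁴).
Since O(n^(2/3)) grows slower than O(n⁴), f(n) is dominated.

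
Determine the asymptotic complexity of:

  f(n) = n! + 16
O(n!)

The dominant term in n! + 16 is n!, which is Θ(n!).
Lower-order terms (16) are asymptotically negligible.
Constants are absorbed, so the tightest bound is O(n!).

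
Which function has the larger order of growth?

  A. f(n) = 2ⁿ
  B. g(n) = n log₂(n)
A

f(n) = 2ⁿ is O(2ⁿ), while g(n) = n log₂(n) is O(n log n).
Since O(2ⁿ) grows faster than O(n log n), f(n) dominates.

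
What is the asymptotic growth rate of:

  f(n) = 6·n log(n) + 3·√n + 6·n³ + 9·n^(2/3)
Θ(n³)

Order the terms by growth rate: 3·√n ≺ 9·n^(2/3) ≺ 6·n log(n) ≺ 6·n³.
The fastest-growing term 6·n³ dominates as n → ∞; dropping its constant factor gives Θ(n³).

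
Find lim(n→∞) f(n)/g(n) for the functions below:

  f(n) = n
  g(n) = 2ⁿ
0

Since n (O(n)) grows slower than 2ⁿ (O(2ⁿ)),
the ratio f(n)/g(n) → 0 as n → ∞.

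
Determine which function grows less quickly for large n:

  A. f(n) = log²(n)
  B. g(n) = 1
B

f(n) = log²(n) is O(log² n), while g(n) = 1 is O(1).
Since O(1) grows slower than O(log² n), g(n) is dominated.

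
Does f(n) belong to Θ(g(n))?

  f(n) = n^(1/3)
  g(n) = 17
False

f(n) = n^(1/3) is O(n^(1/3)), and g(n) = 17 is O(1).
Since they have different growth rates, f(n) = Θ(g(n)) is false.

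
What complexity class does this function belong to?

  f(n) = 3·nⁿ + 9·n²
O(nⁿ)

The dominant term in 3·nⁿ + 9·n² is 3·nⁿ, which is Θ(nⁿ).
Lower-order terms (9·n²) are asymptotically negligible.
Constants are absorbed, so the tightest bound is O(nⁿ).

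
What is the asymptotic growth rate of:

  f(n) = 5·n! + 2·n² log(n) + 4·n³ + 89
Θ(n!)

Order the terms by growth rate: 89 ≺ 2·n² log(n) ≺ 4·n³ ≺ 5·n!.
The fastest-growing term 5·n! dominates as n → ∞; dropping its constant factor gives Θ(n!).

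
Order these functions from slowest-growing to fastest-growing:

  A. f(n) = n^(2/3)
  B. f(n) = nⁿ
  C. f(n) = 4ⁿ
A < C < B

Comparing growth rates:
A = n^(2/3) is O(n^(2/3))
C = 4ⁿ is O(4ⁿ)
B = nⁿ is O(nⁿ)

Therefore, the order from slowest to fastest is: A < C < B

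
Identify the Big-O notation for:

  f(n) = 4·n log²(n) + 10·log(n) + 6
O(n log² n)

The dominant term in 4·n log²(n) + 10·log(n) + 6 is 4·n log²(n), which is Θ(n log² n).
Lower-order terms (10·log(n), 6) are asymptotically negligible.
Constants are absorbed, so the tightest bound is O(n log² n).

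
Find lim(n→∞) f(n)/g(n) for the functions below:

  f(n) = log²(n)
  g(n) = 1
∞

Since log²(n) (O(log² n)) grows faster than 1 (O(1)),
the ratio f(n)/g(n) → ∞ as n → ∞.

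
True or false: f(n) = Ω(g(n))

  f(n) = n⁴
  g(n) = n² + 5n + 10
True

f(n) = n⁴ is O(n⁴), and g(n) = n² + 5n + 10 is O(n²).
Since O(n⁴) grows at least as fast as O(n²), f(n) = Ω(g(n)) is true.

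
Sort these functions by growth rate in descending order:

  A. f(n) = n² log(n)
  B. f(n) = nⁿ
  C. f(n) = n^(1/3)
B > A > C

Comparing growth rates:
B = nⁿ is O(nⁿ)
A = n² log(n) is O(n² log n)
C = n^(1/3) is O(n^(1/3))

Therefore, the order from fastest to slowest is: B > A > C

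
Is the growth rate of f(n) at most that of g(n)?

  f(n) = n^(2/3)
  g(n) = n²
True

f(n) = n^(2/3) is O(n^(2/3)), and g(n) = n² is O(n²).
Since O(n^(2/3)) ⊆ O(n²) (f grows no faster than g), f(n) = O(g(n)) is true.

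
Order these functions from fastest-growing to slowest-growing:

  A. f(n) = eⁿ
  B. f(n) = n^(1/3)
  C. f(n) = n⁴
A > C > B

Comparing growth rates:
A = eⁿ is O(eⁿ)
C = n⁴ is O(n⁴)
B = n^(1/3) is O(n^(1/3))

Therefore, the order from fastest to slowest is: A > C > B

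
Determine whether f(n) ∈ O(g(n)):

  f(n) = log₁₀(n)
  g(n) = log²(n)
True

f(n) = log₁₀(n) is O(log n), and g(n) = log²(n) is O(log² n).
Since O(log n) ⊆ O(log² n) (f grows no faster than g), f(n) = O(g(n)) is true.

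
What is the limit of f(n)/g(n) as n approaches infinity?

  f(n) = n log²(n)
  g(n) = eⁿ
0

Since n log²(n) (O(n log² n)) grows slower than eⁿ (O(eⁿ)),
the ratio f(n)/g(n) → 0 as n → ∞.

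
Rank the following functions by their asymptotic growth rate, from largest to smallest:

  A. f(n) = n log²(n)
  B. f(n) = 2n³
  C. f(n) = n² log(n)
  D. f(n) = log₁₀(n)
B > C > A > D

Comparing growth rates:
B = 2n³ is O(n³)
C = n² log(n) is O(n² log n)
A = n log²(n) is O(n log² n)
D = log₁₀(n) is O(log n)

Therefore, the order from fastest to slowest is: B > C > A > D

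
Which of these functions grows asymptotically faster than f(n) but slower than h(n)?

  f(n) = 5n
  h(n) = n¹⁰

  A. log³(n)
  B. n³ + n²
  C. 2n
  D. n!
B

We need g(n) with 5n = o(g(n)) and g(n) = o(n¹⁰), i.e. O(n) ≺ g ≺ O(n¹⁰).
Check each option:
  A. log³(n) — O(log³ n) does not grow strictly faster than f(n)
  B. n³ + n² — O(n³) is strictly between O(n) and O(n¹⁰) ✓
  C. 2n — O(n) does not grow strictly faster than f(n)
  D. n! — O(n!) does not grow strictly slower than h(n)

Only option B (n³ + n²) lies strictly between.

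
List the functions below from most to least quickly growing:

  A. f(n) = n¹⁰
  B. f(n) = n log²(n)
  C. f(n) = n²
A > C > B

Comparing growth rates:
A = n¹⁰ is O(n¹⁰)
C = n² is O(n²)
B = n log²(n) is O(n log² n)

Therefore, the order from fastest to slowest is: A > C > B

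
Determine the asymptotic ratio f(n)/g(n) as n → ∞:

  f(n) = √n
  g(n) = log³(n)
∞

Since √n (O(√n)) grows faster than log³(n) (O(log³ n)),
the ratio f(n)/g(n) → ∞ as n → ∞.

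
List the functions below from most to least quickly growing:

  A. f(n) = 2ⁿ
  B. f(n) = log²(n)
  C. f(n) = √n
A > C > B

Comparing growth rates:
A = 2ⁿ is O(2ⁿ)
C = √n is O(√n)
B = log²(n) is O(log² n)

Therefore, the order from fastest to slowest is: A > C > B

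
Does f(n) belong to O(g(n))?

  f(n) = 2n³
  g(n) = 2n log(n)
False

f(n) = 2n³ is O(n³), and g(n) = 2n log(n) is O(n log n).
Since O(n³) grows faster than O(n log n), f(n) = O(g(n)) is false.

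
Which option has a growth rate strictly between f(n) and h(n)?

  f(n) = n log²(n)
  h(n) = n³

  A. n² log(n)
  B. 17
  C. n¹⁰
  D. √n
A

We need g(n) with n log²(n) = o(g(n)) and g(n) = o(n³), i.e. O(n log² n) ≺ g ≺ O(n³).
Check each option:
  A. n² log(n) — O(n² log n) is strictly between O(n log² n) and O(n³) ✓
  B. 17 — O(1) does not grow strictly faster than f(n)
  C. n¹⁰ — O(n¹⁰) does not grow strictly slower than h(n)
  D. √n — O(√n) does not grow strictly faster than f(n)

Only option A (n² log(n)) lies strictly between.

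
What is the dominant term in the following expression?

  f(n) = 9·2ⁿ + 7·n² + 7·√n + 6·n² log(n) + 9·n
9·2ⁿ

Looking at each term:
  - 9·2ⁿ is O(2ⁿ)
  - 7·n² is O(n²)
  - 7·√n is O(√n)
  - 6·n² log(n) is O(n² log n)
  - 9·n is O(n)

The term 9·2ⁿ (O(2ⁿ)) grows fastest and dominates all others.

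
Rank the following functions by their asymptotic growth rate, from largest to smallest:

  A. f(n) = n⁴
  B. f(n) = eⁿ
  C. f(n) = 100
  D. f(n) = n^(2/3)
B > A > D > C

Comparing growth rates:
B = eⁿ is O(eⁿ)
A = n⁴ is O(n⁴)
D = n^(2/3) is O(n^(2/3))
C = 100 is O(1)

Therefore, the order from fastest to slowest is: B > A > D > C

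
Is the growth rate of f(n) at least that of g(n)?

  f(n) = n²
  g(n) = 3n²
True

f(n) = n² and g(n) = 3n² are both O(n²).
Big-Ω permits equal growth rates (f ≥ c·g for some c > 0), so f(n) = Ω(g(n)) is true.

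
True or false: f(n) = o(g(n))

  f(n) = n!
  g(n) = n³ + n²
False

f(n) = n! is O(n!), and g(n) = n³ + n² is O(n³).
Since O(n!) grows faster than or equal to O(n³), f(n) = o(g(n)) is false.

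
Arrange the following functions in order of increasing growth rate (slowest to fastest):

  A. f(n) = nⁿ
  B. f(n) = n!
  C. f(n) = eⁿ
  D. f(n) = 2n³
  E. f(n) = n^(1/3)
E < D < C < B < A

Comparing growth rates:
E = n^(1/3) is O(n^(1/3))
D = 2n³ is O(n³)
C = eⁿ is O(eⁿ)
B = n! is O(n!)
A = nⁿ is O(nⁿ)

Therefore, the order from slowest to fastest is: E < D < C < B < A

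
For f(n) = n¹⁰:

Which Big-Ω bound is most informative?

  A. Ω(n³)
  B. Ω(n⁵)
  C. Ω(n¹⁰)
C

f(n) = n¹⁰ is Ω(n¹⁰).
All listed options are valid Big-Ω bounds (lower bounds),
but Ω(n¹⁰) is the tightest (largest valid bound).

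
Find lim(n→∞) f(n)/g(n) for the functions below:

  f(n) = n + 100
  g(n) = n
1

Since n + 100 and n have the same growth rate (O(n)),
the ratio converges to a constant: 1.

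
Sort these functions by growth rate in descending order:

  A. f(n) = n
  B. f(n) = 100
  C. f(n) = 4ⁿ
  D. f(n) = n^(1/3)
C > A > D > B

Comparing growth rates:
C = 4ⁿ is O(4ⁿ)
A = n is O(n)
D = n^(1/3) is O(n^(1/3))
B = 100 is O(1)

Therefore, the order from fastest to slowest is: C > A > D > B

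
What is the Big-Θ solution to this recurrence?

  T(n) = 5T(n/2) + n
Θ(n^log₂(5))

Master Theorem: a = 5, b = 2, f(n) = n.
Compute the critical exponent d = log₂(5) = 2.322.
Compare f(n) = Θ(n) against n^d:
  k = 1 < d = 2.322, so f(n) = O(n^(d-ε)) — Case 1.
  The recursion cost dominates: T(n) = Θ(n^d) = Θ(n^log₂(5)).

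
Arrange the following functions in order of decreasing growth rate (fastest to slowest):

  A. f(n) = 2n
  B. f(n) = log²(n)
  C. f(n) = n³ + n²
C > A > B

Comparing growth rates:
C = n³ + n² is O(n³)
A = 2n is O(n)
B = log²(n) is O(log² n)

Therefore, the order from fastest to slowest is: C > A > B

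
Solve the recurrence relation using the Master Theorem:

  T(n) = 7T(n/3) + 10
Θ(n^log₃(7))

Master Theorem: a = 7, b = 3, f(n) = 10.
Compute the critical exponent d = log₃(7) = 1.771.
Compare f(n) = Θ(1) against n^d:
  k = 0 < d = 1.771, so f(n) = O(n^(d-ε)) — Case 1.
  The recursion cost dominates: T(n) = Θ(n^d) = Θ(n^log₃(7)).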